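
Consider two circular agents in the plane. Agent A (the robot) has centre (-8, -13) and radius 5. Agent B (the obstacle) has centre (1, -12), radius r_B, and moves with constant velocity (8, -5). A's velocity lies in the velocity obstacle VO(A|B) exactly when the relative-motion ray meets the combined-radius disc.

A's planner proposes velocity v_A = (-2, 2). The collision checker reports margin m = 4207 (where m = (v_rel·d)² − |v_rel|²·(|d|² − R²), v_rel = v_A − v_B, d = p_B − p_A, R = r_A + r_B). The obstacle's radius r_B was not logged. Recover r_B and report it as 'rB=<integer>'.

m = 4207
d = (9, 1);  v_rel = (-10, 7),  |v_rel|² = 149
v_rel×d = (-10)·(1) − (7)·(9) = -73
since m = R²·149 − (-73)²:  R² = (5329 + 4207) / 149 = 64
R = √64 = 8  ⇒  r_B = 8 − 5 = 3

rB=3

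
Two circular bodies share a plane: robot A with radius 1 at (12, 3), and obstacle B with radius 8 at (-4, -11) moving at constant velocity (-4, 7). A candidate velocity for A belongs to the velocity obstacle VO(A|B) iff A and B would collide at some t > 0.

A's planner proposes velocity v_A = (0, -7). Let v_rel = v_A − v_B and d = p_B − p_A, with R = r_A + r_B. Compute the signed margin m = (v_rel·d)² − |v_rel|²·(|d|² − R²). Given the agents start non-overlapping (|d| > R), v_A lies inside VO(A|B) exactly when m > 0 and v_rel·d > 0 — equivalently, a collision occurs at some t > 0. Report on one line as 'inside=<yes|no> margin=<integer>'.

d = (-16, -14),  |d|² = 452;  R = 1+8 = 9,  c = 452−9² = 371
v_rel = (4, -14),  |v_rel|² = 212;  v_rel·d = (4)·(-16) + (-14)·(-14) = 132
212·t² − 264·t + 371 = 0  ⇒  m = 132² − 212·371 = -61228
m = -61228 < 0,  v_rel·d = 132 > 0  ⇒  outside

inside=no margin=-61228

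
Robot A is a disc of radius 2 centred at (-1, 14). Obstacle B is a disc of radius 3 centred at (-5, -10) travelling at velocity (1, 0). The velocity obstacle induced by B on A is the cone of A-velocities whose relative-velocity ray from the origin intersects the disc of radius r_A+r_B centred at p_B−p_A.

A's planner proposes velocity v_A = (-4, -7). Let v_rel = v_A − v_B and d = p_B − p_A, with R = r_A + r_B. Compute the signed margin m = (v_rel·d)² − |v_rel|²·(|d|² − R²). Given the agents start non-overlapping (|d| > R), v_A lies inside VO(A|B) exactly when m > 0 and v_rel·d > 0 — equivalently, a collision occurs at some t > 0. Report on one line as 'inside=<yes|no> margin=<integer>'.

d = (-4, -24),  |d|² = 592;  R = 2+3 = 5,  c = 592−5² = 567
v_rel = (-5, -7),  |v_rel|² = 74;  v_rel·d = (-5)·(-4) + (-7)·(-24) = 188
74·t² − 376·t + 567 = 0  ⇒  m = 188² − 74·567 = -6614
m = -6614 < 0,  v_rel·d = 188 > 0  ⇒  outside

inside=no margin=-6614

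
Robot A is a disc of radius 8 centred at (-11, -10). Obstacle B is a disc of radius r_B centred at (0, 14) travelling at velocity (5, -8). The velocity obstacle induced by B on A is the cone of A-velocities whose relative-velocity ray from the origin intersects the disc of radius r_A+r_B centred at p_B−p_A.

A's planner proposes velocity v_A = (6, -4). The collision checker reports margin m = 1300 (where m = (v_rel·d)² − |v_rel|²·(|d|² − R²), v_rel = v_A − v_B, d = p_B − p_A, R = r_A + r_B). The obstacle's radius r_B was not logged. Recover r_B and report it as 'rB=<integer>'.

m = 1300
d = (11, 24);  v_rel = (1, 4),  |v_rel|² = 17
v_rel×d = (1)·(24) − (4)·(11) = -20
since m = R²·17 − (-20)²:  R² = (400 + 1300) / 17 = 100
R = √100 = 10  ⇒  r_B = 10 − 8 = 2

rB=2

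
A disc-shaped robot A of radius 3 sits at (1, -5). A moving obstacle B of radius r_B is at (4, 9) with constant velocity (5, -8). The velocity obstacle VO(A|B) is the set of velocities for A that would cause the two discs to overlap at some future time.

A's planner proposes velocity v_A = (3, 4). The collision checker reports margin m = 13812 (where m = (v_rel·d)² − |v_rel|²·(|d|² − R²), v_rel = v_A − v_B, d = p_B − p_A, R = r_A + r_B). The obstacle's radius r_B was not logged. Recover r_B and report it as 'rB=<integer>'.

m = 13812
d = (3, 14);  v_rel = (-2, 12),  |v_rel|² = 148
v_rel×d = (-2)·(14) − (12)·(3) = -64
since m = R²·148 − (-64)²:  R² = (4096 + 13812) / 148 = 121
R = √121 = 11  ⇒  r_B = 11 − 3 = 8

rB=8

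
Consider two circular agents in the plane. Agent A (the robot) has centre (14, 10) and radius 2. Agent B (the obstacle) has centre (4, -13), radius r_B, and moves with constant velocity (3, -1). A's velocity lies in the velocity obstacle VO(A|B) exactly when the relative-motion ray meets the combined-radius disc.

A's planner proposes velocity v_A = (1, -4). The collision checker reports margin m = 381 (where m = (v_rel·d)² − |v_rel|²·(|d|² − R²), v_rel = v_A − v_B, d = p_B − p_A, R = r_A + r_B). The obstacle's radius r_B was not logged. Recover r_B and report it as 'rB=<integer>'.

m = 381
d = (-10, -23);  v_rel = (-2, -3),  |v_rel|² = 13
v_rel×d = (-2)·(-23) − (-3)·(-10) = 16
since m = R²·13 − 16²:  R² = (256 + 381) / 13 = 49
R = √49 = 7  ⇒  r_B = 7 − 2 = 5

rB=5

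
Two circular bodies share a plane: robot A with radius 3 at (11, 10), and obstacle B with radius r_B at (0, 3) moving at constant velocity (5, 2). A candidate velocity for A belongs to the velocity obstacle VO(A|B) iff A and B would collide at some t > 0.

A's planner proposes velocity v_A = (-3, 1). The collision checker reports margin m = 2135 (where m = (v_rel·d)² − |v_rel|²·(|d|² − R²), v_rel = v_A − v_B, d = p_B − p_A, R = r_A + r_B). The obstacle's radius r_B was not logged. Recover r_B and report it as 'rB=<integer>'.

m = 2135
d = (-11, -7);  v_rel = (-8, -1),  |v_rel|² = 65
v_rel×d = (-8)·(-7) − (-1)·(-11) = 45
since m = R²·65 − 45²:  R² = (2025 + 2135) / 65 = 64
R = √64 = 8  ⇒  r_B = 8 − 3 = 5

rB=5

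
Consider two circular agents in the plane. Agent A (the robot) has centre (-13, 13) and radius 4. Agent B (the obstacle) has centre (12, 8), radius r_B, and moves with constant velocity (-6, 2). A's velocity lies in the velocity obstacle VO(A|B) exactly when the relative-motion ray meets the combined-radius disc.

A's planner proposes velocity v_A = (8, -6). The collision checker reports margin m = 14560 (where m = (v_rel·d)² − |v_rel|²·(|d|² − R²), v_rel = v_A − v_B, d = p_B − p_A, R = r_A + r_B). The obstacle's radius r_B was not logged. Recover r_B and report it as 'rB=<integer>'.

m = 14560
d = (25, -5);  v_rel = (14, -8),  |v_rel|² = 260
v_rel×d = (14)·(-5) − (-8)·(25) = 130
since m = R²·260 − 130²:  R² = (16900 + 14560) / 260 = 121
R = √121 = 11  ⇒  r_B = 11 − 4 = 7

rB=7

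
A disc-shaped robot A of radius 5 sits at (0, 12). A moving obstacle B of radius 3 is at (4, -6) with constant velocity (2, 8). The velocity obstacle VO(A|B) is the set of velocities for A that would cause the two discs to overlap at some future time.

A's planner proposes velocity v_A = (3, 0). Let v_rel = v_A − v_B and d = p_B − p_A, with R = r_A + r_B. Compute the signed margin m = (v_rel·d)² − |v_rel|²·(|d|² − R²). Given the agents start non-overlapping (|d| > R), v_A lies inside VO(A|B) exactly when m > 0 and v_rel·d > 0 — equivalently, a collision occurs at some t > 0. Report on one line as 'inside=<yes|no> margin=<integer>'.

d = (4, -18),  |d|² = 340;  R = 5+3 = 8,  c = 340−8² = 276
v_rel = (1, -8),  |v_rel|² = 65;  v_rel·d = (1)·(4) + (-8)·(-18) = 148
65·t² − 296·t + 276 = 0  ⇒  m = 148² − 65·276 = 3964
m = 3964 > 0,  v_rel·d = 148 > 0  ⇒  inside

inside=yes margin=3964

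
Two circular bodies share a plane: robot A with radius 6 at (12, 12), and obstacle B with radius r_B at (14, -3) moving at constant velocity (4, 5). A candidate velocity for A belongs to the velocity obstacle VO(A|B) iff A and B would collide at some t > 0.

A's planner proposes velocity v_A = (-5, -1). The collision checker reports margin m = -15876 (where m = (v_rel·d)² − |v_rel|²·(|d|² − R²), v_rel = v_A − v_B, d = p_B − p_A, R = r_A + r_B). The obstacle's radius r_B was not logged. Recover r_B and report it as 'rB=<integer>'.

m = -15876
d = (2, -15);  v_rel = (-9, -6),  |v_rel|² = 117
v_rel×d = (-9)·(-15) − (-6)·(2) = 147
since m = R²·117 − 147²:  R² = (21609 + -15876) / 117 = 49
R = √49 = 7  ⇒  r_B = 7 − 6 = 1

rB=1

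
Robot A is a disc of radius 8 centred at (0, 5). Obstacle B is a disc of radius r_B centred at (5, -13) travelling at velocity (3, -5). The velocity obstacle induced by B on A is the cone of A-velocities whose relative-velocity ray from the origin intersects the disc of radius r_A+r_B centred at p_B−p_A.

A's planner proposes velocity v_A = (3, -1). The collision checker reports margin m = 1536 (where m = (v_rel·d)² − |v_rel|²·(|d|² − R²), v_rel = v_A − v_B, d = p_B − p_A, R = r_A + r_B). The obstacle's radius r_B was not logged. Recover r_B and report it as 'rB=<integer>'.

m = 1536
d = (5, -18);  v_rel = (0, 4),  |v_rel|² = 16
v_rel×d = (0)·(-18) − (4)·(5) = -20
since m = R²·16 − (-20)²:  R² = (400 + 1536) / 16 = 121
R = √121 = 11  ⇒  r_B = 11 − 8 = 3

rB=3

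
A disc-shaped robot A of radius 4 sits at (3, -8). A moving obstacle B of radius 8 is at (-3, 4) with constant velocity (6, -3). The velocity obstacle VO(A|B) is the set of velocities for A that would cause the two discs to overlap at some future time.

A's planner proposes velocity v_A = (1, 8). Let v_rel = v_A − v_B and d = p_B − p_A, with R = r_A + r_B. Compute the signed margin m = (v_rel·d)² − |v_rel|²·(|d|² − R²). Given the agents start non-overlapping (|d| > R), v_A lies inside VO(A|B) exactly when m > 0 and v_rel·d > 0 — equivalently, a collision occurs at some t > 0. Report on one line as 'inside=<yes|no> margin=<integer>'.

d = (-6, 12),  |d|² = 180;  R = 4+8 = 12,  c = 180−12² = 36
v_rel = (-5, 11),  |v_rel|² = 146;  v_rel·d = (-5)·(-6) + (11)·(12) = 162
146·t² − 324·t + 36 = 0  ⇒  m = 162² − 146·36 = 20988
m = 20988 > 0,  v_rel·d = 162 > 0  ⇒  inside

inside=yes margin=20988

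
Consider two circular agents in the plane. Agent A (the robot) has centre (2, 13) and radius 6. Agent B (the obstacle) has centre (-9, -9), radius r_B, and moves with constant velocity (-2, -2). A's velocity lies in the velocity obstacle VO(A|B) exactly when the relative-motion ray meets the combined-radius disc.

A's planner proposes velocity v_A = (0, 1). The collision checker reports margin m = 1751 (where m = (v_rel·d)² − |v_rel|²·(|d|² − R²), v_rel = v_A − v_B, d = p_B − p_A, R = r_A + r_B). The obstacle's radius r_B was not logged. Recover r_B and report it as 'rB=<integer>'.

m = 1751
d = (-11, -22);  v_rel = (2, 3),  |v_rel|² = 13
v_rel×d = (2)·(-22) − (3)·(-11) = -11
since m = R²·13 − (-11)²:  R² = (121 + 1751) / 13 = 144
R = √144 = 12  ⇒  r_B = 12 − 6 = 6

rB=6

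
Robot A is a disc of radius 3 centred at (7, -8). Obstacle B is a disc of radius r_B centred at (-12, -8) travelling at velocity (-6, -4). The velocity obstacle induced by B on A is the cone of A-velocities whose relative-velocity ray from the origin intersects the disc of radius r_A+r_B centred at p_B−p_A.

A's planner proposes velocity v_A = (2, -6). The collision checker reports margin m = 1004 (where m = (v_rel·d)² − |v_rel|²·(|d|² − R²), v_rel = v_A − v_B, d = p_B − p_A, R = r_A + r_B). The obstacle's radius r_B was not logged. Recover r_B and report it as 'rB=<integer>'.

m = 1004
d = (-19, 0);  v_rel = (8, -2),  |v_rel|² = 68
v_rel×d = (8)·(0) − (-2)·(-19) = -38
since m = R²·68 − (-38)²:  R² = (1444 + 1004) / 68 = 36
R = √36 = 6  ⇒  r_B = 6 − 3 = 3

rB=3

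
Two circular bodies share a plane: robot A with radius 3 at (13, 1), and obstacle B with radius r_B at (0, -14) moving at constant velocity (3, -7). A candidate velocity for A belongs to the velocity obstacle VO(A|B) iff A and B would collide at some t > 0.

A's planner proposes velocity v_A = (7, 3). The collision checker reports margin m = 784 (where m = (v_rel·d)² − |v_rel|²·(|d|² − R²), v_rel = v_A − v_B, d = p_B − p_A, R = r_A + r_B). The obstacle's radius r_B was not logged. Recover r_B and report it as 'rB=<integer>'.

m = 784
d = (-13, -15);  v_rel = (4, 10),  |v_rel|² = 116
v_rel×d = (4)·(-15) − (10)·(-13) = 70
since m = R²·116 − 70²:  R² = (4900 + 784) / 116 = 49
R = √49 = 7  ⇒  r_B = 7 − 3 = 4

rB=4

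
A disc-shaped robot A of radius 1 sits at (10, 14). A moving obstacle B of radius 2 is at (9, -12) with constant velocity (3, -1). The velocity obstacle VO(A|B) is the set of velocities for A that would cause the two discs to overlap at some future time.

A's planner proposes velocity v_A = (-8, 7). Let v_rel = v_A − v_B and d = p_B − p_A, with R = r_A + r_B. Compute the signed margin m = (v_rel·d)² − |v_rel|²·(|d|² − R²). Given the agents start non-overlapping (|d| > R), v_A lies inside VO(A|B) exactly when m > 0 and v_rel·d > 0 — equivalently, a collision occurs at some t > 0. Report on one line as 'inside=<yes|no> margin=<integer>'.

d = (-1, -26),  |d|² = 677;  R = 1+2 = 3,  c = 677−3² = 668
v_rel = (-11, 8),  |v_rel|² = 185;  v_rel·d = (-11)·(-1) + (8)·(-26) = -197
185·t² + 394·t + 668 = 0  ⇒  m = (-197)² − 185·668 = -84771
m = -84771 < 0,  v_rel·d = -197 < 0  ⇒  outside

inside=no margin=-84771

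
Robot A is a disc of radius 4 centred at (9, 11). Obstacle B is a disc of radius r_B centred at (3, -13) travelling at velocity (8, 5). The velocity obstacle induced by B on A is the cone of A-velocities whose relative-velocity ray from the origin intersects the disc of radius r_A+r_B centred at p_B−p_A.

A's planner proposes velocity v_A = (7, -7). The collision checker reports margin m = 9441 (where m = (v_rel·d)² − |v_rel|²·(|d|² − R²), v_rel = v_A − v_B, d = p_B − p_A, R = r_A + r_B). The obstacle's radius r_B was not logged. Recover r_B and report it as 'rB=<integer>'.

m = 9441
d = (-6, -24);  v_rel = (-1, -12),  |v_rel|² = 145
v_rel×d = (-1)·(-24) − (-12)·(-6) = -48
since m = R²·145 − (-48)²:  R² = (2304 + 9441) / 145 = 81
R = √81 = 9  ⇒  r_B = 9 − 4 = 5

rB=5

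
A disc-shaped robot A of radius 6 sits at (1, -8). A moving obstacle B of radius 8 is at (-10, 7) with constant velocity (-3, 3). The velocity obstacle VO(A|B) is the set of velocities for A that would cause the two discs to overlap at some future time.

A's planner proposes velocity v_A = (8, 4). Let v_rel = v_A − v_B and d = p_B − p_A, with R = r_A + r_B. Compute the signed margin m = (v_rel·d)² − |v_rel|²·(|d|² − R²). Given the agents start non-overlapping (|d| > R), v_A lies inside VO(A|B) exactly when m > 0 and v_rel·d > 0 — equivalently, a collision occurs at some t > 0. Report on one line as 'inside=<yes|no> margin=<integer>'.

d = (-11, 15),  |d|² = 346;  R = 6+8 = 14,  c = 346−14² = 150
v_rel = (11, 1),  |v_rel|² = 122;  v_rel·d = (11)·(-11) + (1)·(15) = -106
122·t² + 212·t + 150 = 0  ⇒  m = (-106)² − 122·150 = -7064
m = -7064 < 0,  v_rel·d = -106 < 0  ⇒  outside

inside=no margin=-7064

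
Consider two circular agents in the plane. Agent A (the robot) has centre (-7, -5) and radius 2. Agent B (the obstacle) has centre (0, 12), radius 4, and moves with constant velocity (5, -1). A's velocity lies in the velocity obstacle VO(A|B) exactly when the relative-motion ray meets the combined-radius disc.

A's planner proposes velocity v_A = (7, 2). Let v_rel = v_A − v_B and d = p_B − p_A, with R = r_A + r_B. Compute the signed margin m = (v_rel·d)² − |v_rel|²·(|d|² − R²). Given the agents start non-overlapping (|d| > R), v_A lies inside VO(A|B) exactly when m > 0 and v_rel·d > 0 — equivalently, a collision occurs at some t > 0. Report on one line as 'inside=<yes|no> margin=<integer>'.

d = (7, 17),  |d|² = 338;  R = 2+4 = 6,  c = 338−6² = 302
v_rel = (2, 3),  |v_rel|² = 13;  v_rel·d = (2)·(7) + (3)·(17) = 65
13·t² − 130·t + 302 = 0  ⇒  m = 65² − 13·302 = 299
m = 299 > 0,  v_rel·d = 65 > 0  ⇒  inside

inside=yes margin=299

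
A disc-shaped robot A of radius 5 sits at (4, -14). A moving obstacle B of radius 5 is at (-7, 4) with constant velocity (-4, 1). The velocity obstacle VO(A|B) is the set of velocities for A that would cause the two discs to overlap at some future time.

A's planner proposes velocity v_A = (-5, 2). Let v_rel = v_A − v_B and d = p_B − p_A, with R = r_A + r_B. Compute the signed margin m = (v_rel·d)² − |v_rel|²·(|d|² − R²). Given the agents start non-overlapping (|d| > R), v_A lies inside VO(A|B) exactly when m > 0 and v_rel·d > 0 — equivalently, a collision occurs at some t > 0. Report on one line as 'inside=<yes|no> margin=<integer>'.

d = (-11, 18),  |d|² = 445;  R = 5+5 = 10,  c = 445−10² = 345
v_rel = (-1, 1),  |v_rel|² = 2;  v_rel·d = (-1)·(-11) + (1)·(18) = 29
2·t² − 58·t + 345 = 0  ⇒  m = 29² − 2·345 = 151
m = 151 > 0,  v_rel·d = 29 > 0  ⇒  inside

inside=yes margin=151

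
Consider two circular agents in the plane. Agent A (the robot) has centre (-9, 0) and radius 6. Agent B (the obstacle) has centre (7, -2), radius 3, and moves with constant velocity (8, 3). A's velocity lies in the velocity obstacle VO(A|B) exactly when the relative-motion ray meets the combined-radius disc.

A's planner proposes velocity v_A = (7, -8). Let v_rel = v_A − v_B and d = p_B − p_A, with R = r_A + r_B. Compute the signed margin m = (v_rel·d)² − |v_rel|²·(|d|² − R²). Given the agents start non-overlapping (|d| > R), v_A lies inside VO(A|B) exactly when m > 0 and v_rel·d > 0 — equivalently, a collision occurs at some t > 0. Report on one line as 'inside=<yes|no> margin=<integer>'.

d = (16, -2),  |d|² = 260;  R = 6+3 = 9,  c = 260−9² = 179
v_rel = (-1, -11),  |v_rel|² = 122;  v_rel·d = (-1)·(16) + (-11)·(-2) = 6
122·t² − 12·t + 179 = 0  ⇒  m = 6² − 122·179 = -21802
m = -21802 < 0,  v_rel·d = 6 > 0  ⇒  outside

inside=no margin=-21802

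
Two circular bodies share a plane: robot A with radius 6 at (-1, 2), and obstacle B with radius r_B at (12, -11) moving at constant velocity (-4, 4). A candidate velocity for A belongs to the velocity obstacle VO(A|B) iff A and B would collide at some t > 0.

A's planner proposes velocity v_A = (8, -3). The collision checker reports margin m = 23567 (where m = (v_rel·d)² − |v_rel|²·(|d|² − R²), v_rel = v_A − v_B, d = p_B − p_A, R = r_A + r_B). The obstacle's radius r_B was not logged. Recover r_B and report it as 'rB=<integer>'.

m = 23567
d = (13, -13);  v_rel = (12, -7),  |v_rel|² = 193
v_rel×d = (12)·(-13) − (-7)·(13) = -65
since m = R²·193 − (-65)²:  R² = (4225 + 23567) / 193 = 144
R = √144 = 12  ⇒  r_B = 12 − 6 = 6

rB=6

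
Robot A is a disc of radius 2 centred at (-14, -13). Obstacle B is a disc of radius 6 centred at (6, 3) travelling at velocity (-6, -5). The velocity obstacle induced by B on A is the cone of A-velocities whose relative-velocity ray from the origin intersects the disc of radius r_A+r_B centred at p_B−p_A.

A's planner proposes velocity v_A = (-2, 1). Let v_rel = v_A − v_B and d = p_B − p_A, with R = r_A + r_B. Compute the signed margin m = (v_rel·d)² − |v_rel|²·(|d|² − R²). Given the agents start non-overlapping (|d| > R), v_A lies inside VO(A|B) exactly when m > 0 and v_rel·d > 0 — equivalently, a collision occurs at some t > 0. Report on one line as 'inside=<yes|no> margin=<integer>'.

d = (20, 16),  |d|² = 656;  R = 2+6 = 8,  c = 656−8² = 592
v_rel = (4, 6),  |v_rel|² = 52;  v_rel·d = (4)·(20) + (6)·(16) = 176
52·t² − 352·t + 592 = 0  ⇒  m = 176² − 52·592 = 192
m = 192 > 0,  v_rel·d = 176 > 0  ⇒  inside

inside=yes margin=192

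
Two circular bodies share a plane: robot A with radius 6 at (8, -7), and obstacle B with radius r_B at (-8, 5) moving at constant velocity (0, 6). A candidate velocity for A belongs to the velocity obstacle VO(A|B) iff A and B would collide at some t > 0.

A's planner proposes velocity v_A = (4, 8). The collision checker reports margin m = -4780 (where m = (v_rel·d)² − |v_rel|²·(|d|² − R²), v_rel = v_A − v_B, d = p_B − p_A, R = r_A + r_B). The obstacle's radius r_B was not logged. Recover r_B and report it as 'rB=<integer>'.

m = -4780
d = (-16, 12);  v_rel = (4, 2),  |v_rel|² = 20
v_rel×d = (4)·(12) − (2)·(-16) = 80
since m = R²·20 − 80²:  R² = (6400 + -4780) / 20 = 81
R = √81 = 9  ⇒  r_B = 9 − 6 = 3

rB=3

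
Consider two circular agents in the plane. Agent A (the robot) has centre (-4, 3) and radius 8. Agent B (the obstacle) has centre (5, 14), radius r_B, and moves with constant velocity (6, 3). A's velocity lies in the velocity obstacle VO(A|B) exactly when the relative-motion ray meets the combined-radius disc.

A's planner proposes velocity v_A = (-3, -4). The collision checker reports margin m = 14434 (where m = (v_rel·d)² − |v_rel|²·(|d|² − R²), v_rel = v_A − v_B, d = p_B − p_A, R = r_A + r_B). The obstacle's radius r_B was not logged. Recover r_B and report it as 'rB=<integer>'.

m = 14434
d = (9, 11);  v_rel = (-9, -7),  |v_rel|² = 130
v_rel×d = (-9)·(11) − (-7)·(9) = -36
since m = R²·130 − (-36)²:  R² = (1296 + 14434) / 130 = 121
R = √121 = 11  ⇒  r_B = 11 − 8 = 3

rB=3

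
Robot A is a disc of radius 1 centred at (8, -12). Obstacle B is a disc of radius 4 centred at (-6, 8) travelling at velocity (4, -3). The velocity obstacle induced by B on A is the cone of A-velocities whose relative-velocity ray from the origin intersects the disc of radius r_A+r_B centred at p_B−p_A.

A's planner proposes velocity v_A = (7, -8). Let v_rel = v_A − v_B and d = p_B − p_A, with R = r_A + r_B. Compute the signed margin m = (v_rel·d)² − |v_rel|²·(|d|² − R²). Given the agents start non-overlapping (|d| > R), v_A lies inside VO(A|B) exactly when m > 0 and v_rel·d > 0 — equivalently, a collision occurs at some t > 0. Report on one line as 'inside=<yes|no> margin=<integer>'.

d = (-14, 20),  |d|² = 596;  R = 1+4 = 5,  c = 596−5² = 571
v_rel = (3, -5),  |v_rel|² = 34;  v_rel·d = (3)·(-14) + (-5)·(20) = -142
34·t² + 284·t + 571 = 0  ⇒  m = (-142)² − 34·571 = 750
m = 750 > 0,  v_rel·d = -142 < 0  ⇒  outside

inside=no margin=750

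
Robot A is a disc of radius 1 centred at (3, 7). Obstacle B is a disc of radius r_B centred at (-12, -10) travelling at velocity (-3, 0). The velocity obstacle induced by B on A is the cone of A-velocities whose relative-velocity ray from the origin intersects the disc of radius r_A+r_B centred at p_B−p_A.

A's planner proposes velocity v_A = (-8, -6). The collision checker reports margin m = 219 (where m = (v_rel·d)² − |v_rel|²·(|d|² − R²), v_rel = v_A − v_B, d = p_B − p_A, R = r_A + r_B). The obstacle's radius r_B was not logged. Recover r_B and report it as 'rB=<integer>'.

m = 219
d = (-15, -17);  v_rel = (-5, -6),  |v_rel|² = 61
v_rel×d = (-5)·(-17) − (-6)·(-15) = -5
since m = R²·61 − (-5)²:  R² = (25 + 219) / 61 = 4
R = √4 = 2  ⇒  r_B = 2 − 1 = 1

rB=1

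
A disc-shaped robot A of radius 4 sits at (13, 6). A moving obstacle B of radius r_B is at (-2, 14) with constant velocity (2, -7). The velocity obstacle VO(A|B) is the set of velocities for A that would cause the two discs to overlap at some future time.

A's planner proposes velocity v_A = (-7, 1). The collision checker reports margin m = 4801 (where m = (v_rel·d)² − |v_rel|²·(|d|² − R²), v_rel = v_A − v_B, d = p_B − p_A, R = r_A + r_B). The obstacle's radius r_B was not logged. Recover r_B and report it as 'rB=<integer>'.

m = 4801
d = (-15, 8);  v_rel = (-9, 8),  |v_rel|² = 145
v_rel×d = (-9)·(8) − (8)·(-15) = 48
since m = R²·145 − 48²:  R² = (2304 + 4801) / 145 = 49
R = √49 = 7  ⇒  r_B = 7 − 4 = 3

rB=3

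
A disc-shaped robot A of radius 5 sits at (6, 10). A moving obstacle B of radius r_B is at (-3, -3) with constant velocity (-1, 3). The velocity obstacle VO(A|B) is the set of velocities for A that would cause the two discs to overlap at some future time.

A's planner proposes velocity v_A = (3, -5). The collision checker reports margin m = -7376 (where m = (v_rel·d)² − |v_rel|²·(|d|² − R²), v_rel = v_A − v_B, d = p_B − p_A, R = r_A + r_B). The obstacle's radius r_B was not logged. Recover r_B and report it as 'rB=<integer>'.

m = -7376
d = (-9, -13);  v_rel = (4, -8),  |v_rel|² = 80
v_rel×d = (4)·(-13) − (-8)·(-9) = -124
since m = R²·80 − (-124)²:  R² = (15376 + -7376) / 80 = 100
R = √100 = 10  ⇒  r_B = 10 − 5 = 5

rB=5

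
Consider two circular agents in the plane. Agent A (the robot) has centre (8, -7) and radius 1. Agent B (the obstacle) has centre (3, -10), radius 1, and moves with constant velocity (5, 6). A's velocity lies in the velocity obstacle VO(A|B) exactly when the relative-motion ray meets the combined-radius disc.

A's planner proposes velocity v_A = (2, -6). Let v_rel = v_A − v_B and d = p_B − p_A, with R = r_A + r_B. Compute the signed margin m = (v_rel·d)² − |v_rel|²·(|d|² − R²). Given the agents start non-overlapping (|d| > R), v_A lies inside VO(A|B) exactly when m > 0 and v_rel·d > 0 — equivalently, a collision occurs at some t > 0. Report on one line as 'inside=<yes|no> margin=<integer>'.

d = (-5, -3),  |d|² = 34;  R = 1+1 = 2,  c = 34−2² = 30
v_rel = (-3, -12),  |v_rel|² = 153;  v_rel·d = (-3)·(-5) + (-12)·(-3) = 51
153·t² − 102·t + 30 = 0  ⇒  m = 51² − 153·30 = -1989
m = -1989 < 0,  v_rel·d = 51 > 0  ⇒  outside

inside=no margin=-1989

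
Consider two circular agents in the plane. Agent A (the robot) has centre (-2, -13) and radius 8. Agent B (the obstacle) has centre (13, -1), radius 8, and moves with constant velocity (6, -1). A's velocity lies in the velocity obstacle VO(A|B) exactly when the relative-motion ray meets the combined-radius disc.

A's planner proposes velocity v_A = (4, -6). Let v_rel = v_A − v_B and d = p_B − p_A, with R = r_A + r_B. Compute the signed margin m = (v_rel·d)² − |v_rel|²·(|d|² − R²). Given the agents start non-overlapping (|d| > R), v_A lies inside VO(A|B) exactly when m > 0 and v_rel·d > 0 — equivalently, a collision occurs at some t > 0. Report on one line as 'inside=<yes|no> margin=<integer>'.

d = (15, 12),  |d|² = 369;  R = 8+8 = 16,  c = 369−16² = 113
v_rel = (-2, -5),  |v_rel|² = 29;  v_rel·d = (-2)·(15) + (-5)·(12) = -90
29·t² + 180·t + 113 = 0  ⇒  m = (-90)² − 29·113 = 4823
m = 4823 > 0,  v_rel·d = -90 < 0  ⇒  outside

inside=no margin=4823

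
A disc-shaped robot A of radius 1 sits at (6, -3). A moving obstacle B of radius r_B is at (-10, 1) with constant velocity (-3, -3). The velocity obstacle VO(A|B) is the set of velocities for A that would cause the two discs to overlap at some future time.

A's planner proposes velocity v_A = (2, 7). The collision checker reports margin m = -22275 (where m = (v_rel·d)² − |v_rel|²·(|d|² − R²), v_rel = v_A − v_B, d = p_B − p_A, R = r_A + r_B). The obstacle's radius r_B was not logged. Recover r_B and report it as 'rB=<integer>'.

m = -22275
d = (-16, 4);  v_rel = (5, 10),  |v_rel|² = 125
v_rel×d = (5)·(4) − (10)·(-16) = 180
since m = R²·125 − 180²:  R² = (32400 + -22275) / 125 = 81
R = √81 = 9  ⇒  r_B = 9 − 1 = 8

rB=8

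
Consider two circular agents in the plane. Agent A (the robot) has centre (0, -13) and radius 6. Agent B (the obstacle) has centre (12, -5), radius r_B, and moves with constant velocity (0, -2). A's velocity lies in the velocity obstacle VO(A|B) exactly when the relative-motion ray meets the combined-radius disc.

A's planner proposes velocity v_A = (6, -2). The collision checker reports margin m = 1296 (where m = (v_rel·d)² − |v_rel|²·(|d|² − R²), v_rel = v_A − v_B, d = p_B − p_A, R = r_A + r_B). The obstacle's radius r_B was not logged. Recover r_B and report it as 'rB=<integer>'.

m = 1296
d = (12, 8);  v_rel = (6, 0),  |v_rel|² = 36
v_rel×d = (6)·(8) − (0)·(12) = 48
since m = R²·36 − 48²:  R² = (2304 + 1296) / 36 = 100
R = √100 = 10  ⇒  r_B = 10 − 6 = 4

rB=4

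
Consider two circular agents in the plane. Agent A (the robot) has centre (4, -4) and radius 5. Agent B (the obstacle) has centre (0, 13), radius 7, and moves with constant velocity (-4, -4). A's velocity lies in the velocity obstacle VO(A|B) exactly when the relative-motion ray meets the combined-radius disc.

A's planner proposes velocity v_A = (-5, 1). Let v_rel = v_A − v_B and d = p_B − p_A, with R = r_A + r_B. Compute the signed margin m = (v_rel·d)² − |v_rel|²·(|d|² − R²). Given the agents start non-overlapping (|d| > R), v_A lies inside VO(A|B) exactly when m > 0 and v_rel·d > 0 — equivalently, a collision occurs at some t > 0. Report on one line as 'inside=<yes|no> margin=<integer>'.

d = (-4, 17),  |d|² = 305;  R = 5+7 = 12,  c = 305−12² = 161
v_rel = (-1, 5),  |v_rel|² = 26;  v_rel·d = (-1)·(-4) + (5)·(17) = 89
26·t² − 178·t + 161 = 0  ⇒  m = 89² − 26·161 = 3735
m = 3735 > 0,  v_rel·d = 89 > 0  ⇒  inside

inside=yes margin=3735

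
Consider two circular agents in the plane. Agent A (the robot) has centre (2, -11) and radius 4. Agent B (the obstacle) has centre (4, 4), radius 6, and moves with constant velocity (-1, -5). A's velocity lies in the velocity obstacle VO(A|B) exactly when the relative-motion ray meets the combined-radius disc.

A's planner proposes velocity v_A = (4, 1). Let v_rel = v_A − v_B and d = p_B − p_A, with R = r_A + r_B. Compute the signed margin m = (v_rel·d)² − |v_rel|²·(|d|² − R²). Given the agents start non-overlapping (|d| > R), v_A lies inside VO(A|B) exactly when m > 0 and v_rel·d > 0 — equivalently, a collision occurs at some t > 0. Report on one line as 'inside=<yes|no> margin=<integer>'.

d = (2, 15),  |d|² = 229;  R = 4+6 = 10,  c = 229−10² = 129
v_rel = (5, 6),  |v_rel|² = 61;  v_rel·d = (5)·(2) + (6)·(15) = 100
61·t² − 200·t + 129 = 0  ⇒  m = 100² − 61·129 = 2131
m = 2131 > 0,  v_rel·d = 100 > 0  ⇒  inside

inside=yes margin=2131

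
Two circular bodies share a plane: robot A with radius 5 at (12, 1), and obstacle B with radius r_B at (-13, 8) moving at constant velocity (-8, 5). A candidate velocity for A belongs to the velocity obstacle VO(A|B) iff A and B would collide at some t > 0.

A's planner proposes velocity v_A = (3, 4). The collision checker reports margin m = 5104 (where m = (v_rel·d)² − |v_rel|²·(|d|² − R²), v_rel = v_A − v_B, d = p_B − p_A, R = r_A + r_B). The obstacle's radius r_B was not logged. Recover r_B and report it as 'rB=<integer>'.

m = 5104
d = (-25, 7);  v_rel = (11, -1),  |v_rel|² = 122
v_rel×d = (11)·(7) − (-1)·(-25) = 52
since m = R²·122 − 52²:  R² = (2704 + 5104) / 122 = 64
R = √64 = 8  ⇒  r_B = 8 − 5 = 3

rB=3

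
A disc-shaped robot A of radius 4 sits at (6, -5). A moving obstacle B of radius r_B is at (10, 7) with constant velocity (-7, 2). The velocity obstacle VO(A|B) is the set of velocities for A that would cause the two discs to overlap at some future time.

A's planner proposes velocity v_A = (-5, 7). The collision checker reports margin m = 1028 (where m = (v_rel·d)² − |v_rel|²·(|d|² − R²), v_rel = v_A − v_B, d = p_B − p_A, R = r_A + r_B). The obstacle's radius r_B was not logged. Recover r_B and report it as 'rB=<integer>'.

m = 1028
d = (4, 12);  v_rel = (2, 5),  |v_rel|² = 29
v_rel×d = (2)·(12) − (5)·(4) = 4
since m = R²·29 − 4²:  R² = (16 + 1028) / 29 = 36
R = √36 = 6  ⇒  r_B = 6 − 4 = 2

rB=2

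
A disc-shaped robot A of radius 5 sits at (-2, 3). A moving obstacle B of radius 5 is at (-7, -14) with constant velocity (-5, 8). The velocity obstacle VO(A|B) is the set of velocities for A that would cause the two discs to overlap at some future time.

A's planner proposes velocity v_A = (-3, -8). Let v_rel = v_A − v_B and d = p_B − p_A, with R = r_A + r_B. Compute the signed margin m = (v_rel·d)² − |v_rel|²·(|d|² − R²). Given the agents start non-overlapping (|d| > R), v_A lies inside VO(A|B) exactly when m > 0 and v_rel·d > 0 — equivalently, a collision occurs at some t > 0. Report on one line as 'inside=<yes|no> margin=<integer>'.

d = (-5, -17),  |d|² = 314;  R = 5+5 = 10,  c = 314−10² = 214
v_rel = (2, -16),  |v_rel|² = 260;  v_rel·d = (2)·(-5) + (-16)·(-17) = 262
260·t² − 524·t + 214 = 0  ⇒  m = 262² − 260·214 = 13004
m = 13004 > 0,  v_rel·d = 262 > 0  ⇒  inside

inside=yes margin=13004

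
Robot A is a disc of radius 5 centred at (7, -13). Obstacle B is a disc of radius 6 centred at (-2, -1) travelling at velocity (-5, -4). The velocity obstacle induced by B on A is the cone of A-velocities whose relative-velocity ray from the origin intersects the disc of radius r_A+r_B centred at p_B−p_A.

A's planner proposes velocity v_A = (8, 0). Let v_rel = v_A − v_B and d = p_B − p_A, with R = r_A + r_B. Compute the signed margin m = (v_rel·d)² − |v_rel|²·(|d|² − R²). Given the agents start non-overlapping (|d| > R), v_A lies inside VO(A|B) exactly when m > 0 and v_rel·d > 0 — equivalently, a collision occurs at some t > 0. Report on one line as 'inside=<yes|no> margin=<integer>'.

d = (-9, 12),  |d|² = 225;  R = 5+6 = 11,  c = 225−11² = 104
v_rel = (13, 4),  |v_rel|² = 185;  v_rel·d = (13)·(-9) + (4)·(12) = -69
185·t² + 138·t + 104 = 0  ⇒  m = (-69)² − 185·104 = -14479
m = -14479 < 0,  v_rel·d = -69 < 0  ⇒  outside

inside=no margin=-14479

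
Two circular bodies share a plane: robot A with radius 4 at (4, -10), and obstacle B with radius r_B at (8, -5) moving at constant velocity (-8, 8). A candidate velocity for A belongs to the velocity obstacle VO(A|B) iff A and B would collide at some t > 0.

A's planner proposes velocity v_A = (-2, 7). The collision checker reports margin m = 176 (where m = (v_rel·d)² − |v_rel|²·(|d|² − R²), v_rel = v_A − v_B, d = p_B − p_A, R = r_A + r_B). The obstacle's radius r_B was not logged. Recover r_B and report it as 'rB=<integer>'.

m = 176
d = (4, 5);  v_rel = (6, -1),  |v_rel|² = 37
v_rel×d = (6)·(5) − (-1)·(4) = 34
since m = R²·37 − 34²:  R² = (1156 + 176) / 37 = 36
R = √36 = 6  ⇒  r_B = 6 − 4 = 2

rB=2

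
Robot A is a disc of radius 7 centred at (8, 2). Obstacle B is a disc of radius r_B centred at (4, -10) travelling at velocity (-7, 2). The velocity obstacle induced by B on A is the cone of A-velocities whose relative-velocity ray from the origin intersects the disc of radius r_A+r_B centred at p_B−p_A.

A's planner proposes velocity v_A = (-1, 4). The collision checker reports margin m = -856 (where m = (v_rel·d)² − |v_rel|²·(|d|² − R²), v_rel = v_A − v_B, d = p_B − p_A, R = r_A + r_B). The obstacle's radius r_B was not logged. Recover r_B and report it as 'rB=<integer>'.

m = -856
d = (-4, -12);  v_rel = (6, 2),  |v_rel|² = 40
v_rel×d = (6)·(-12) − (2)·(-4) = -64
since m = R²·40 − (-64)²:  R² = (4096 + -856) / 40 = 81
R = √81 = 9  ⇒  r_B = 9 − 7 = 2

rB=2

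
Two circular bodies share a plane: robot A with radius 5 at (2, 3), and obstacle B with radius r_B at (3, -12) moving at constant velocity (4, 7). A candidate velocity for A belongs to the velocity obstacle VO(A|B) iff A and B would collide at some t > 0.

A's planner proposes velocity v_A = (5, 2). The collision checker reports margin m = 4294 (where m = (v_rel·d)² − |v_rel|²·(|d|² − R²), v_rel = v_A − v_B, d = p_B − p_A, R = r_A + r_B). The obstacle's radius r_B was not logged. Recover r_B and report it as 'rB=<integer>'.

m = 4294
d = (1, -15);  v_rel = (1, -5),  |v_rel|² = 26
v_rel×d = (1)·(-15) − (-5)·(1) = -10
since m = R²·26 − (-10)²:  R² = (100 + 4294) / 26 = 169
R = √169 = 13  ⇒  r_B = 13 − 5 = 8

rB=8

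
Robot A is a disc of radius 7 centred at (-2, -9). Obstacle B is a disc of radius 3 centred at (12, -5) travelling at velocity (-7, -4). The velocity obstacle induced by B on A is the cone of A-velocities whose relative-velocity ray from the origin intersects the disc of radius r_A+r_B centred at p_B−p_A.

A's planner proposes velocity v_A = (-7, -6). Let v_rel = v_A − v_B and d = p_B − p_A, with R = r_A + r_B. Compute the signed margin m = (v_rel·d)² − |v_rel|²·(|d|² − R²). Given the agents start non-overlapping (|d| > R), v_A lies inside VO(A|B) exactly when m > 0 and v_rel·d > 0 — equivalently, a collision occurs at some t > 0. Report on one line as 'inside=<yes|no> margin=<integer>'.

d = (14, 4),  |d|² = 212;  R = 7+3 = 10,  c = 212−10² = 112
v_rel = (0, -2),  |v_rel|² = 4;  v_rel·d = (0)·(14) + (-2)·(4) = -8
4·t² + 16·t + 112 = 0  ⇒  m = (-8)² − 4·112 = -384
m = -384 < 0,  v_rel·d = -8 < 0  ⇒  outside

inside=no margin=-384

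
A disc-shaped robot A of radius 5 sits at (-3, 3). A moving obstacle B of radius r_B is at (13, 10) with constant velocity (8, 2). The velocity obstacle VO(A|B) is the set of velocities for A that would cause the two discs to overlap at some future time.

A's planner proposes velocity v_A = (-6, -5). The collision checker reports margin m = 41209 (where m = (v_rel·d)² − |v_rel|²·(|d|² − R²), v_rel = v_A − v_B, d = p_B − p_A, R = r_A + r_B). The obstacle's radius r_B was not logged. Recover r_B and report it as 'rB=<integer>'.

m = 41209
d = (16, 7);  v_rel = (-14, -7),  |v_rel|² = 245
v_rel×d = (-14)·(7) − (-7)·(16) = 14
since m = R²·245 − 14²:  R² = (196 + 41209) / 245 = 169
R = √169 = 13  ⇒  r_B = 13 − 5 = 8

rB=8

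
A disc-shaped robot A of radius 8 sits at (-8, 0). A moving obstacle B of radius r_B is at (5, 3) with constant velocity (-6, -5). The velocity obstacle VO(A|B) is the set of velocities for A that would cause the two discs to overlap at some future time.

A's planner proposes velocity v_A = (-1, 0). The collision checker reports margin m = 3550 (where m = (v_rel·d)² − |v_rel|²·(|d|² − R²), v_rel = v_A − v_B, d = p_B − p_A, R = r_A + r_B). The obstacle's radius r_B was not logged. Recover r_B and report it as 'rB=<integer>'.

m = 3550
d = (13, 3);  v_rel = (5, 5),  |v_rel|² = 50
v_rel×d = (5)·(3) − (5)·(13) = -50
since m = R²·50 − (-50)²:  R² = (2500 + 3550) / 50 = 121
R = √121 = 11  ⇒  r_B = 11 − 8 = 3

rB=3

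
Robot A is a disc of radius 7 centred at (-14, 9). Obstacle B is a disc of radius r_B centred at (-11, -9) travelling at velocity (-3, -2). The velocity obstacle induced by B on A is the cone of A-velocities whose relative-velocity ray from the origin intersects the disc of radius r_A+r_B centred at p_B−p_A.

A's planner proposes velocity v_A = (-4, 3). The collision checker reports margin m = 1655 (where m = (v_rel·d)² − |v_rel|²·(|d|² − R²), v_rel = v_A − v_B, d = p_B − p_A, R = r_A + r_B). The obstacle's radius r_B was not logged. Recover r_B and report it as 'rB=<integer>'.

m = 1655
d = (3, -18);  v_rel = (-1, 5),  |v_rel|² = 26
v_rel×d = (-1)·(-18) − (5)·(3) = 3
since m = R²·26 − 3²:  R² = (9 + 1655) / 26 = 64
R = √64 = 8  ⇒  r_B = 8 − 7 = 1

rB=1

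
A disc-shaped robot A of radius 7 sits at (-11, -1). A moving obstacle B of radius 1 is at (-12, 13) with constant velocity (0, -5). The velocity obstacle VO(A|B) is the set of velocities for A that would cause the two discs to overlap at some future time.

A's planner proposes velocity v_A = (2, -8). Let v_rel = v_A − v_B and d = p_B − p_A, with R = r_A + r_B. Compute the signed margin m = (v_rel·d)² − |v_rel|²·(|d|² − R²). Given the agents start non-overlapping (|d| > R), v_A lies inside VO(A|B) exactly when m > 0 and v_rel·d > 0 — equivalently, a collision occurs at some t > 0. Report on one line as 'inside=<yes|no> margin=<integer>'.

d = (-1, 14),  |d|² = 197;  R = 7+1 = 8,  c = 197−8² = 133
v_rel = (2, -3),  |v_rel|² = 13;  v_rel·d = (2)·(-1) + (-3)·(14) = -44
13·t² + 88·t + 133 = 0  ⇒  m = (-44)² − 13·133 = 207
m = 207 > 0,  v_rel·d = -44 < 0  ⇒  outside

inside=no margin=207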